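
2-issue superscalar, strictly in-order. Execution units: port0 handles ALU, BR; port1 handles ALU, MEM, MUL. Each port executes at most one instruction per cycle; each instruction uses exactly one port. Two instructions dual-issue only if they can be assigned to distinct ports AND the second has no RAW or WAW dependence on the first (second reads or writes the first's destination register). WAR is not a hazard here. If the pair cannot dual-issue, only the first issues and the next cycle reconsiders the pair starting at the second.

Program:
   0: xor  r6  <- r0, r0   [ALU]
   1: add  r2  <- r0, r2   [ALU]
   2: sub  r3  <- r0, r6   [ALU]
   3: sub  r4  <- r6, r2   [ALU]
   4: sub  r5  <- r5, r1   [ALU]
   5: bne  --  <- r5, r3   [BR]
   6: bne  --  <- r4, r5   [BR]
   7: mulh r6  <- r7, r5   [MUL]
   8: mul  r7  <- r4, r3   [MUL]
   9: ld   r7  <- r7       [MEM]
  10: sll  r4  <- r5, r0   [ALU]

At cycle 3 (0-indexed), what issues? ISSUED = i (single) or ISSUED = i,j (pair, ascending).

[0] i0&i1  xor.ALU/add.ALU  -- dual
[1] i2&i3  sub.ALU/sub.ALU  -- dual
[2] i4  sub.ALU  -- RAW r5
[3] i5  bne.BR  -- no-port BR/BR
[4] i6&i7  bne.BR/mulh.MUL  -- dual
[5] i8  mul.MUL  -- no-port MUL/MEM
[6] i9&i10  ld.MEM/sll.ALU  -- dual

ISSUED = 5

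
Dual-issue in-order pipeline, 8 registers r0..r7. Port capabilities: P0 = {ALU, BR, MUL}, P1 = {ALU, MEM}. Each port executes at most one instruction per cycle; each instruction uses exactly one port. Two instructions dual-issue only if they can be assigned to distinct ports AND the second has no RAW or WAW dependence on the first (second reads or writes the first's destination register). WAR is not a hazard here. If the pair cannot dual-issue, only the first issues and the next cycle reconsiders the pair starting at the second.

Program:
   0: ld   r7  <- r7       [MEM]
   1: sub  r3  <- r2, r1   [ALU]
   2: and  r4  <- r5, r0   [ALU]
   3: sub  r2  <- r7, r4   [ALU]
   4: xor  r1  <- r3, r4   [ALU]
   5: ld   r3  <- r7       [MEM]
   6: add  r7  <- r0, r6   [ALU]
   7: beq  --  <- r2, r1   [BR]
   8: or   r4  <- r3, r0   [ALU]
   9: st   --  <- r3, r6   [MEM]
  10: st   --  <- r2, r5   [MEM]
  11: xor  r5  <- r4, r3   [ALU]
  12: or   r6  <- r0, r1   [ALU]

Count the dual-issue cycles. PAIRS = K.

PAIRS = 5

[0] i0/i1  ld sub  -- dual
[1] i2  and  -- RAW r4
[2] i3/i4  sub xor  -- dual
[3] i5/i6  ld add  -- dual
[4] i7/i8  beq or  -- dual
[5] i9  st  -- no-port MEM/MEM
[6] i10/i11  st xor  -- dual
[7] i12  or  -- tail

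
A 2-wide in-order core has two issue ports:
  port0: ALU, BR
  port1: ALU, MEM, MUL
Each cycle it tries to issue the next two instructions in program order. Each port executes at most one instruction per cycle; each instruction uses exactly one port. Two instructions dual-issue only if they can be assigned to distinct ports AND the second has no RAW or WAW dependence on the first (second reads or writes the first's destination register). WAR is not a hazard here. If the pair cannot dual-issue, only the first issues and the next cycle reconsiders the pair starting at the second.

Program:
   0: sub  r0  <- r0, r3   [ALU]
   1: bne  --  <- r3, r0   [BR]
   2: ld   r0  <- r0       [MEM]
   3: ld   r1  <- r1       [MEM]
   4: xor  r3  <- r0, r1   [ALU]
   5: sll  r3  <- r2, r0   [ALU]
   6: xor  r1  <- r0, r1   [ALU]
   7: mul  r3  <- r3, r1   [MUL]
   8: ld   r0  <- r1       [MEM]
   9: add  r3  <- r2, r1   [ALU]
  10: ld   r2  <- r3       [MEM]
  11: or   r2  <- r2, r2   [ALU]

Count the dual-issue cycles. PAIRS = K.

PAIRS = 3

  cy0 -> i0 (sub.ALU) RAW r0
  cy1 -> i1+i2 (bne.BR;ld.MEM) dual
  cy2 -> i3 (ld.MEM) RAW r1
  cy3 -> i4 (xor.ALU) WAW r3
  cy4 -> i5+i6 (sll.ALU;xor.ALU) dual
  cy5 -> i7 (mul.MUL) no-port MUL/MEM
  cy6 -> i8+i9 (ld.MEM;add.ALU) dual
  cy7 -> i10 (ld.MEM) RAW+WAW r2
  cy8 -> i11 (or.ALU) tail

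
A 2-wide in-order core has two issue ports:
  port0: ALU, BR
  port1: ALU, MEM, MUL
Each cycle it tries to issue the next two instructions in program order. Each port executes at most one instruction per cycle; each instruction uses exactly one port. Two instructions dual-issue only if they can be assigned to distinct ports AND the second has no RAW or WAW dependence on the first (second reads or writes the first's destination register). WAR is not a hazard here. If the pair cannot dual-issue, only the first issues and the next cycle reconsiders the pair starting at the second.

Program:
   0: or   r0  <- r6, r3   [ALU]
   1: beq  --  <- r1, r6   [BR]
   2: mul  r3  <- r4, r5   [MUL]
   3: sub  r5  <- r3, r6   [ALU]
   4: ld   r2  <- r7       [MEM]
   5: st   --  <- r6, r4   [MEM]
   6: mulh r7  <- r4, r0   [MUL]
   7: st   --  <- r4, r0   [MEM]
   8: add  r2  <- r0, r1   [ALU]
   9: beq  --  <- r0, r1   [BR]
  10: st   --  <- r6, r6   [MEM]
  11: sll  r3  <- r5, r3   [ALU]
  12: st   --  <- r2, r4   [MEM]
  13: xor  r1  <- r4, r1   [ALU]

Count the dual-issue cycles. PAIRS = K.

PAIRS = 5

t=0 i0,i1:or;beq ; pair
t=1 i2:mul ; RAW r3
t=2 i3,i4:sub;ld ; pair
t=3 i5:st ; no-port MEM/MUL
t=4 i6:mulh ; no-port MUL/MEM
t=5 i7,i8:st;add ; pair
t=6 i9,i10:beq;st ; pair
t=7 i11,i12:sll;st ; pair
t=8 i13:xor ; tail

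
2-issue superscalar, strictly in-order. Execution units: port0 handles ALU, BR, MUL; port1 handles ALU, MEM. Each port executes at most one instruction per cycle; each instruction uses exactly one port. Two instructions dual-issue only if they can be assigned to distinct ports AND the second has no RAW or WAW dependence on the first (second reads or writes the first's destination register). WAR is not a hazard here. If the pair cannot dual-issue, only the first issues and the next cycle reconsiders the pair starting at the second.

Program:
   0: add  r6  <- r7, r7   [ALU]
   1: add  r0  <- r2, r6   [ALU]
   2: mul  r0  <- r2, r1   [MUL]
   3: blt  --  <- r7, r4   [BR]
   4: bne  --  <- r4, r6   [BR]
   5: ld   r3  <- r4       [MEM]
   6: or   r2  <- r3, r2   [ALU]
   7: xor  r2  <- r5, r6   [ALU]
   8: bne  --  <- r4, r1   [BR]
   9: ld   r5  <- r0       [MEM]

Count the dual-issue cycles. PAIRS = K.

PAIRS = 2

#0 head=0: add.ALU i0 RAW r6
#1 head=1: add.ALU i1 WAW r0
#2 head=2: mul.MUL i2 no-port MUL/BR
#3 head=3: blt.BR i3 no-port BR/BR
#4 head=4: bne.BR+ld.MEM i4/i5 dual
#5 head=6: or.ALU i6 WAW r2
#6 head=7: xor.ALU+bne.BR i7/i8 dual
#7 head=9: ld.MEM i9 tail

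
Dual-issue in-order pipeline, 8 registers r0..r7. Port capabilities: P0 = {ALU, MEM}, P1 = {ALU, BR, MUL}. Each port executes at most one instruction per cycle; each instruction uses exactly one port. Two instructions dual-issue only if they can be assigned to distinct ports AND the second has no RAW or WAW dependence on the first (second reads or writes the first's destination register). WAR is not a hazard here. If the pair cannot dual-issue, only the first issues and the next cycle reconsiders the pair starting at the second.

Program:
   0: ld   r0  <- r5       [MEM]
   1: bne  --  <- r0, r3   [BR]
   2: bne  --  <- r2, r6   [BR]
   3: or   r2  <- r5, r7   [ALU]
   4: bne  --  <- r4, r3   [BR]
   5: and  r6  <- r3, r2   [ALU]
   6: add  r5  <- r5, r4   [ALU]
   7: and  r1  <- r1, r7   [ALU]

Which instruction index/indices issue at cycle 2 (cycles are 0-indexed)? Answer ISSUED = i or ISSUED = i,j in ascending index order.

ISSUED = 2,3

t=0 i0:ld.MEM ; RAW r0
t=1 i1:bne.BR ; no-port BR/BR
t=2 i2+i3:bne.BR+or.ALU ; pair
t=3 i4+i5:bne.BR+and.ALU ; pair
t=4 i6+i7:add.ALU+and.ALU ; pair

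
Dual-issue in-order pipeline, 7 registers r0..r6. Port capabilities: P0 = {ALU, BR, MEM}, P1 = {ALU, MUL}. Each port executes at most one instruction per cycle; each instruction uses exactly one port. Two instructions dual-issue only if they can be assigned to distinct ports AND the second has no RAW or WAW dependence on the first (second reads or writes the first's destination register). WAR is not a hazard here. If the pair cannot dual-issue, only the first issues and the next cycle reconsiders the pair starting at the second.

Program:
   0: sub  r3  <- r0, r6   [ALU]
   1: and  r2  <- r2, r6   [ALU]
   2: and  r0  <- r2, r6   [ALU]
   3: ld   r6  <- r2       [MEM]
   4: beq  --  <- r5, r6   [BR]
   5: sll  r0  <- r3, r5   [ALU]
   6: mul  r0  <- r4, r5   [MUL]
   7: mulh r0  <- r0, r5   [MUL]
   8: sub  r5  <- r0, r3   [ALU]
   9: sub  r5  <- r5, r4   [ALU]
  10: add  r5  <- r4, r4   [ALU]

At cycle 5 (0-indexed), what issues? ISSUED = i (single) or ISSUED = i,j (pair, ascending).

ISSUED = 8

  cy0 -> i0&i1 (sub.ALU and.ALU) 2-wide
  cy1 -> i2&i3 (and.ALU ld.MEM) 2-wide
  cy2 -> i4&i5 (beq.BR sll.ALU) 2-wide
  cy3 -> i6 (mul.MUL) no-port MUL/MUL
  cy4 -> i7 (mulh.MUL) RAW r0
  cy5 -> i8 (sub.ALU) RAW+WAW r5
  cy6 -> i9 (sub.ALU) WAW r5
  cy7 -> i10 (add.ALU) tail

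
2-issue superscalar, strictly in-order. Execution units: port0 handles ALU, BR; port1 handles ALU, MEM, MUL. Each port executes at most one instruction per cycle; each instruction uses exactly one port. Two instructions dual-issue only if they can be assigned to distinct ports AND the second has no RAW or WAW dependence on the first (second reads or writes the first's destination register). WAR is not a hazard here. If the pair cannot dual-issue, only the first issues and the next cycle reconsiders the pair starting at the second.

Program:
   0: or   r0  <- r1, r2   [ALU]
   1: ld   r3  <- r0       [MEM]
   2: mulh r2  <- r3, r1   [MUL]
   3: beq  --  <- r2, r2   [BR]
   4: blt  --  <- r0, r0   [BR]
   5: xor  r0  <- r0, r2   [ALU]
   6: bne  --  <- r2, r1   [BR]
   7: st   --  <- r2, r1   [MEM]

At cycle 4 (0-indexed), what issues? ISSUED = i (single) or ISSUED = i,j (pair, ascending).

0. or.ALU @i0  | RAW r0
1. ld.MEM @i1  | no-port MEM/MUL
2. mulh.MUL @i2  | RAW r2
3. beq.BR @i3  | no-port BR/BR
4. blt.BR+xor.ALU @i4,i5  | 2-wide
5. bne.BR+st.MEM @i6,i7  | 2-wide

ISSUED = 4,5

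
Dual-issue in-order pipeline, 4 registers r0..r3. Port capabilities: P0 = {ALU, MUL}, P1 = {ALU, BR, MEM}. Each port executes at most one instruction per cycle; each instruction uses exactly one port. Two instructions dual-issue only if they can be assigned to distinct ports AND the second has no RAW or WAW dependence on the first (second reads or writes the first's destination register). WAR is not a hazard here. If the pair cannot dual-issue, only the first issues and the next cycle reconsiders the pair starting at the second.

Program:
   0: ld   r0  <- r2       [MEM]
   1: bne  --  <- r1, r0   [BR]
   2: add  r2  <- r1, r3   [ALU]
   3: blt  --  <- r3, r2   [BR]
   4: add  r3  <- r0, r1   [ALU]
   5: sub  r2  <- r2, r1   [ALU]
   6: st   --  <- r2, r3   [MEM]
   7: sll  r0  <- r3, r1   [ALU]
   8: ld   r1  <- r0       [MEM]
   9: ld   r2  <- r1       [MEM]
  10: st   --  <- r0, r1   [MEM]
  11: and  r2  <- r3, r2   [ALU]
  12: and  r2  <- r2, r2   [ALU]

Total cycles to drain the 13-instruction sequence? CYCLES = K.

CYCLES = 9

  cy0 -> i0 (ld.MEM) no-port MEM/BR
  cy1 -> i1+i2 (bne.BR;add.ALU) dual
  cy2 -> i3+i4 (blt.BR;add.ALU) dual
  cy3 -> i5 (sub.ALU) RAW r2
  cy4 -> i6+i7 (st.MEM;sll.ALU) dual
  cy5 -> i8 (ld.MEM) no-port MEM/MEM
  cy6 -> i9 (ld.MEM) no-port MEM/MEM
  cy7 -> i10+i11 (st.MEM;and.ALU) dual
  cy8 -> i12 (and.ALU) tail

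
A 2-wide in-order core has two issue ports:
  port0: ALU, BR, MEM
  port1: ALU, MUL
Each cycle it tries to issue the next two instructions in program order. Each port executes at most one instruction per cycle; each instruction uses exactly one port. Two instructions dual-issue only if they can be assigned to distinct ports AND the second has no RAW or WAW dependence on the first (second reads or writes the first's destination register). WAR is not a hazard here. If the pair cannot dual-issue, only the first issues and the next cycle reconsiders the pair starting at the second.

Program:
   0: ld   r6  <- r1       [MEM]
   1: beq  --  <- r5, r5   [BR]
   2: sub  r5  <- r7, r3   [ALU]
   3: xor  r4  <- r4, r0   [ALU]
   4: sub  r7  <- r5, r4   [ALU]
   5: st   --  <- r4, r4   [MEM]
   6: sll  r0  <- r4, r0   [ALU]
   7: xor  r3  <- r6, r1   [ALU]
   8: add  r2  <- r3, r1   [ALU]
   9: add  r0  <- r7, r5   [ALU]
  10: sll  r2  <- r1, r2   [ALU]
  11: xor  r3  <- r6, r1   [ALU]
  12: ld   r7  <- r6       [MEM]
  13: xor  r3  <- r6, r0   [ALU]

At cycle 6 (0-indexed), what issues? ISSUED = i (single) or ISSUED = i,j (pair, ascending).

ISSUED = 10,11

0. ld.MEM @i0  | no-port MEM/BR
1. beq.BR;sub.ALU @i1&i2  | dual
2. xor.ALU @i3  | RAW r4
3. sub.ALU;st.MEM @i4&i5  | dual
4. sll.ALU;xor.ALU @i6&i7  | dual
5. add.ALU;add.ALU @i8&i9  | dual
6. sll.ALU;xor.ALU @i10&i11  | dual
7. ld.MEM;xor.ALU @i12&i13  | dual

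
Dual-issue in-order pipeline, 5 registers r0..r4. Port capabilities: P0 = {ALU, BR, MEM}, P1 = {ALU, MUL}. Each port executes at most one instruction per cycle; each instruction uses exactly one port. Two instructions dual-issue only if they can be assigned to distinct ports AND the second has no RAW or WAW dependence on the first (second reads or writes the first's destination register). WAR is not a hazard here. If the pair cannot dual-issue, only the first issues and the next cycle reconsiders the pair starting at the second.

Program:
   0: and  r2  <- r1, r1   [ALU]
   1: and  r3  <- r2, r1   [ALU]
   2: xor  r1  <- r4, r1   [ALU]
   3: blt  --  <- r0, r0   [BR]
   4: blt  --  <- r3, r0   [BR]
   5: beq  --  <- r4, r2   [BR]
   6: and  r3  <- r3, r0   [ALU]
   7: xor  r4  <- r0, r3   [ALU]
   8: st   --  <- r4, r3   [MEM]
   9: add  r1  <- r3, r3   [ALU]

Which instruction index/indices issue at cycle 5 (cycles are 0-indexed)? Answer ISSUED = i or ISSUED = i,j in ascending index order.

ISSUED = 7

#0 head=0: and i0 RAW r2
#1 head=1: and;xor i1/i2 2-wide
#2 head=3: blt i3 no-port BR/BR
#3 head=4: blt i4 no-port BR/BR
#4 head=5: beq;and i5/i6 2-wide
#5 head=7: xor i7 RAW r4
#6 head=8: st;add i8/i9 2-wide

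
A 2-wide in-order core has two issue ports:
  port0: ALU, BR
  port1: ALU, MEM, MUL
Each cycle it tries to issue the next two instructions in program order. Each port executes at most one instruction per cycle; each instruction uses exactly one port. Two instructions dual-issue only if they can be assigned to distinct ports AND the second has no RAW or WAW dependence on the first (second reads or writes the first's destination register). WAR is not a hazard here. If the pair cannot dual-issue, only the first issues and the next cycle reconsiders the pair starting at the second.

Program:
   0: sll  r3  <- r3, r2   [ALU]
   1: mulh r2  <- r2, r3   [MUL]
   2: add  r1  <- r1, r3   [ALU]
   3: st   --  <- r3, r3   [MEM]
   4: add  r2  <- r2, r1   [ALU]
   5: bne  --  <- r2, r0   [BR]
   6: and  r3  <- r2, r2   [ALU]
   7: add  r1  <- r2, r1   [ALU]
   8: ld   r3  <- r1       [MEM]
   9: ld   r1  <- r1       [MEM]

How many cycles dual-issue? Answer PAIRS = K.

0. sll.ALU @i0  | RAW r3
1. mulh.MUL add.ALU @i1&i2  | 2-wide
2. st.MEM add.ALU @i3&i4  | 2-wide
3. bne.BR and.ALU @i5&i6  | 2-wide
4. add.ALU @i7  | RAW r1
5. ld.MEM @i8  | no-port MEM/MEM
6. ld.MEM @i9  | tail

PAIRS = 3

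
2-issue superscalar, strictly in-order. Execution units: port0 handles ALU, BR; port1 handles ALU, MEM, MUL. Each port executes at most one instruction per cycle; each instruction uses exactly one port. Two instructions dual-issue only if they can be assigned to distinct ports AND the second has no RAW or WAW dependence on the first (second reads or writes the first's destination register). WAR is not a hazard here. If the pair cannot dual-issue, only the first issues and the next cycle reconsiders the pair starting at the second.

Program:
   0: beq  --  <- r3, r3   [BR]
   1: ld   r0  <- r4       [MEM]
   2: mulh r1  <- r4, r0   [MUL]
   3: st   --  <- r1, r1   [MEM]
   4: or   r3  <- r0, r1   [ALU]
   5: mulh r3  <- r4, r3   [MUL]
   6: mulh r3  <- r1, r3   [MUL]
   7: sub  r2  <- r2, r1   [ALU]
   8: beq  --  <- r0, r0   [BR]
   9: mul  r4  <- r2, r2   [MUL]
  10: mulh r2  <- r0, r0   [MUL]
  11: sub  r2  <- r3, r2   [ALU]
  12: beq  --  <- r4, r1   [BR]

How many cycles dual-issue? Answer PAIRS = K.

#0 head=0: beq;ld i0,i1 dual
#1 head=2: mulh i2 no-port MUL/MEM
#2 head=3: st;or i3,i4 dual
#3 head=5: mulh i5 no-port MUL/MUL
#4 head=6: mulh;sub i6,i7 dual
#5 head=8: beq;mul i8,i9 dual
#6 head=10: mulh i10 RAW+WAW r2
#7 head=11: sub;beq i11,i12 dual

PAIRS = 5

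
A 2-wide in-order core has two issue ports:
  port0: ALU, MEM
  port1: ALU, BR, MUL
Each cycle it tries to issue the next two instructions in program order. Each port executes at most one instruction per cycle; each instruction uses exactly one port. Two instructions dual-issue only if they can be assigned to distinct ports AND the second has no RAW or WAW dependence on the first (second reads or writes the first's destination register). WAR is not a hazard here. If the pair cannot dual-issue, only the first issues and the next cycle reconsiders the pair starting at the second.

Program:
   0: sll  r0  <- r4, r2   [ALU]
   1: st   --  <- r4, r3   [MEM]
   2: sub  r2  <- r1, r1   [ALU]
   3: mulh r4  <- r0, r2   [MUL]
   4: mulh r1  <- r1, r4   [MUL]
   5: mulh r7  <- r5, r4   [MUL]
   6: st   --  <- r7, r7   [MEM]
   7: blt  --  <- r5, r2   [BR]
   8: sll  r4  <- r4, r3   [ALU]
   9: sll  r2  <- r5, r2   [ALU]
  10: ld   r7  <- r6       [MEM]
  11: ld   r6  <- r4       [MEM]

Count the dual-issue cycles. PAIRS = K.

PAIRS = 3

#0 head=0: sll.ALU/st.MEM i0/i1 2-wide
#1 head=2: sub.ALU i2 RAW r2
#2 head=3: mulh.MUL i3 no-port MUL/MUL
#3 head=4: mulh.MUL i4 no-port MUL/MUL
#4 head=5: mulh.MUL i5 RAW r7
#5 head=6: st.MEM/blt.BR i6/i7 2-wide
#6 head=8: sll.ALU/sll.ALU i8/i9 2-wide
#7 head=10: ld.MEM i10 no-port MEM/MEM
#8 head=11: ld.MEM i11 tail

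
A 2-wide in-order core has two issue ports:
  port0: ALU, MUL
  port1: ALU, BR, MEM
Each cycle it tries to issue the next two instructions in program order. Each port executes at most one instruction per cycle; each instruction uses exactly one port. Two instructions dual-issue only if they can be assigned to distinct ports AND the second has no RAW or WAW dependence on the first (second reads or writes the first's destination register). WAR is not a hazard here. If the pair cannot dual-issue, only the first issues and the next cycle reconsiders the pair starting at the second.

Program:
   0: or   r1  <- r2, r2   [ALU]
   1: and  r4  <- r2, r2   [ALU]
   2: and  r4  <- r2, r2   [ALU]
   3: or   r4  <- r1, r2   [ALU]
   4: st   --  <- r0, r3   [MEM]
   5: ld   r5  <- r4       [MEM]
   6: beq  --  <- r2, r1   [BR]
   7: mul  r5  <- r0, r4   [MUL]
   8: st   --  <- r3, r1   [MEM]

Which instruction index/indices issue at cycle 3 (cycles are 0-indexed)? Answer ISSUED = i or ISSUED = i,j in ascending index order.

0. or.ALU;and.ALU @i0/i1  | 2-wide
1. and.ALU @i2  | WAW r4
2. or.ALU;st.MEM @i3/i4  | 2-wide
3. ld.MEM @i5  | no-port MEM/BR
4. beq.BR;mul.MUL @i6/i7  | 2-wide
5. st.MEM @i8  | tail

ISSUED = 5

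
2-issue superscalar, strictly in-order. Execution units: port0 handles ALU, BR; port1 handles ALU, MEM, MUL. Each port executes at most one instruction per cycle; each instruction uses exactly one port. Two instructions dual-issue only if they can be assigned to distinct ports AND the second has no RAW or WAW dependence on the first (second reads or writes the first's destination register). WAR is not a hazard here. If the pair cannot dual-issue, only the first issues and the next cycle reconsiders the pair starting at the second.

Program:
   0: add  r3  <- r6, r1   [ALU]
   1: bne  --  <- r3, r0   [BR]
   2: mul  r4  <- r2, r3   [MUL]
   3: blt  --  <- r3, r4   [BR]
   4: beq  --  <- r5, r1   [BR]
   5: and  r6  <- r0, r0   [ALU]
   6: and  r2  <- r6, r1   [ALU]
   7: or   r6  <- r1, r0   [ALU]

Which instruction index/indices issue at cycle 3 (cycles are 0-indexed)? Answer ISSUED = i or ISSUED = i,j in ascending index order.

ISSUED = 4,5

0. add @i0  | RAW r3
1. bne+mul @i1/i2  | 2-wide
2. blt @i3  | no-port BR/BR
3. beq+and @i4/i5  | 2-wide
4. and+or @i6/i7  | 2-wide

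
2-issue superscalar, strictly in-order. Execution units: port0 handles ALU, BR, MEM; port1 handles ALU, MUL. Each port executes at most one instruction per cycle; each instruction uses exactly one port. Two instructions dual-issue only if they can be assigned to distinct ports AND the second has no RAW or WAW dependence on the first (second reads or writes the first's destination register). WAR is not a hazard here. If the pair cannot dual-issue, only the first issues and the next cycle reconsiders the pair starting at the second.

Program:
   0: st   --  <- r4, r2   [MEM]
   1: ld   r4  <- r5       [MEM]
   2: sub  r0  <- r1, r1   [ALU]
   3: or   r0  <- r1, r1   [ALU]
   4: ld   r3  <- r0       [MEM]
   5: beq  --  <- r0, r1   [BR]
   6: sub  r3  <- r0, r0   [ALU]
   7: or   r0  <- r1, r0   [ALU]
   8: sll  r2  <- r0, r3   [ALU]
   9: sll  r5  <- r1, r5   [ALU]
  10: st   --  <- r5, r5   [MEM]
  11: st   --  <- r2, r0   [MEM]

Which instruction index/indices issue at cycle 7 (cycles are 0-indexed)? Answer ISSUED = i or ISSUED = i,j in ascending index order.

#0 head=0: st i0 no-port MEM/MEM
#1 head=1: ld/sub i1/i2 dual
#2 head=3: or i3 RAW r0
#3 head=4: ld i4 no-port MEM/BR
#4 head=5: beq/sub i5/i6 dual
#5 head=7: or i7 RAW r0
#6 head=8: sll/sll i8/i9 dual
#7 head=10: st i10 no-port MEM/MEM
#8 head=11: st i11 tail

ISSUED = 10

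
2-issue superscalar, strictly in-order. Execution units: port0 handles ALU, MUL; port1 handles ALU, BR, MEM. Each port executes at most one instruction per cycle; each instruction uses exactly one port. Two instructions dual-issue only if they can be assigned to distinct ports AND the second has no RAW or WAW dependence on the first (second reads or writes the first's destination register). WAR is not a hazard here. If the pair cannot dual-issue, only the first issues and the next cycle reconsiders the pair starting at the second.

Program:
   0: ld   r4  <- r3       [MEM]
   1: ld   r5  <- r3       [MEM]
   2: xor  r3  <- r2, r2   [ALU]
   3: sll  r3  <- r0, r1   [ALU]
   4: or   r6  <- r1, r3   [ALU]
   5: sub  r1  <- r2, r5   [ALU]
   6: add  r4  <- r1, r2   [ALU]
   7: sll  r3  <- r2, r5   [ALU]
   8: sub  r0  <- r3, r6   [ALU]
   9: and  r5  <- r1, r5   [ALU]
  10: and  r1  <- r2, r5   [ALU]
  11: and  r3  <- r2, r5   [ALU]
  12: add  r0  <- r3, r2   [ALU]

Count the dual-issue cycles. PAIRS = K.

PAIRS = 5

t=0 i0:ld ; no-port MEM/MEM
t=1 i1,i2:ld/xor ; pair
t=2 i3:sll ; RAW r3
t=3 i4,i5:or/sub ; pair
t=4 i6,i7:add/sll ; pair
t=5 i8,i9:sub/and ; pair
t=6 i10,i11:and/and ; pair
t=7 i12:add ; tail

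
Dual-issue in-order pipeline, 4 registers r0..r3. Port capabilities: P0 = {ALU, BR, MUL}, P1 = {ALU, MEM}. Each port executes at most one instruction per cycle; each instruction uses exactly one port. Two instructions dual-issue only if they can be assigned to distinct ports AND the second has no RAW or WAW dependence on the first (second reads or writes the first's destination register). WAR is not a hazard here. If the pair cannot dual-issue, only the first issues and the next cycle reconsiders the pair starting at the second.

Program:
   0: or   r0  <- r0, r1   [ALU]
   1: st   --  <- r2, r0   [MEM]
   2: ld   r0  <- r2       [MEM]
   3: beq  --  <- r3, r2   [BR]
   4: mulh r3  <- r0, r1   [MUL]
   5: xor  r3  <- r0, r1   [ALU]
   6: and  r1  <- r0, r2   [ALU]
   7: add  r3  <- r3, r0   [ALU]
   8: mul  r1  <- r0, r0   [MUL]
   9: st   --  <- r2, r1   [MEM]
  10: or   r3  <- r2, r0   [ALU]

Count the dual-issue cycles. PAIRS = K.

PAIRS = 4

c0: i0 or  RAW r0
c1: i1 st  no-port MEM/MEM
c2: i2/i3 ld beq  2-wide
c3: i4 mulh  WAW r3
c4: i5/i6 xor and  2-wide
c5: i7/i8 add mul  2-wide
c6: i9/i10 st or  2-wide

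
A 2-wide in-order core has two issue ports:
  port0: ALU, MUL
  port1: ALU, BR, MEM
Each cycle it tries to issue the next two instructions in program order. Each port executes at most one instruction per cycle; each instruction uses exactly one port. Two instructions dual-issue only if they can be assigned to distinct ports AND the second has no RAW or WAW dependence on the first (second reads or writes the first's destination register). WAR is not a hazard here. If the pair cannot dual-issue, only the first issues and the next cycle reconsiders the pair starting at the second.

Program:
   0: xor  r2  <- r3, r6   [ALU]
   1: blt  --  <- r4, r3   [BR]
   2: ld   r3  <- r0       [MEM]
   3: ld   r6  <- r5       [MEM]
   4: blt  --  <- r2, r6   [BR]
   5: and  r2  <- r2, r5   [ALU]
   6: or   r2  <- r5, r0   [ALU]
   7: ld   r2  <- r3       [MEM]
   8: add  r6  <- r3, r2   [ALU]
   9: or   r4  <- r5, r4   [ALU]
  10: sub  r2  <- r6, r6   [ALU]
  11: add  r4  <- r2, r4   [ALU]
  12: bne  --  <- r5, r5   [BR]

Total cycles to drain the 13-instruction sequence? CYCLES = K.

[0] i0/i1  xor.ALU;blt.BR  -- dual
[1] i2  ld.MEM  -- no-port MEM/MEM
[2] i3  ld.MEM  -- no-port MEM/BR
[3] i4/i5  blt.BR;and.ALU  -- dual
[4] i6  or.ALU  -- WAW r2
[5] i7  ld.MEM  -- RAW r2
[6] i8/i9  add.ALU;or.ALU  -- dual
[7] i10  sub.ALU  -- RAW r2
[8] i11/i12  add.ALU;bne.BR  -- dual

CYCLES = 9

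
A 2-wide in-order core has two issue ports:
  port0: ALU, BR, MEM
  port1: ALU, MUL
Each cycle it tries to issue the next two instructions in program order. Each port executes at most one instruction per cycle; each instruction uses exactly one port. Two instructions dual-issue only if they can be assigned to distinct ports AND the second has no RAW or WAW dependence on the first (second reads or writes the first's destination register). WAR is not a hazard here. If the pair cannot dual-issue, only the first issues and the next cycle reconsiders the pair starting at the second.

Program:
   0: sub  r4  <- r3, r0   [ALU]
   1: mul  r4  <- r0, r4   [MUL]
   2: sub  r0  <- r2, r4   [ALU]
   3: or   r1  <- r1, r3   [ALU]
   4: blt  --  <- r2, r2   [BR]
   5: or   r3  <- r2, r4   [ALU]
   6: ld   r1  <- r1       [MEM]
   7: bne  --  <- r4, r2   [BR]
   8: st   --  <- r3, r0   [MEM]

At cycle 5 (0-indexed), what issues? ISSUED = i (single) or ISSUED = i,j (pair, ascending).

0. sub @i0  | RAW+WAW r4
1. mul @i1  | RAW r4
2. sub+or @i2/i3  | 2-wide
3. blt+or @i4/i5  | 2-wide
4. ld @i6  | no-port MEM/BR
5. bne @i7  | no-port BR/MEM
6. st @i8  | tail

ISSUED = 7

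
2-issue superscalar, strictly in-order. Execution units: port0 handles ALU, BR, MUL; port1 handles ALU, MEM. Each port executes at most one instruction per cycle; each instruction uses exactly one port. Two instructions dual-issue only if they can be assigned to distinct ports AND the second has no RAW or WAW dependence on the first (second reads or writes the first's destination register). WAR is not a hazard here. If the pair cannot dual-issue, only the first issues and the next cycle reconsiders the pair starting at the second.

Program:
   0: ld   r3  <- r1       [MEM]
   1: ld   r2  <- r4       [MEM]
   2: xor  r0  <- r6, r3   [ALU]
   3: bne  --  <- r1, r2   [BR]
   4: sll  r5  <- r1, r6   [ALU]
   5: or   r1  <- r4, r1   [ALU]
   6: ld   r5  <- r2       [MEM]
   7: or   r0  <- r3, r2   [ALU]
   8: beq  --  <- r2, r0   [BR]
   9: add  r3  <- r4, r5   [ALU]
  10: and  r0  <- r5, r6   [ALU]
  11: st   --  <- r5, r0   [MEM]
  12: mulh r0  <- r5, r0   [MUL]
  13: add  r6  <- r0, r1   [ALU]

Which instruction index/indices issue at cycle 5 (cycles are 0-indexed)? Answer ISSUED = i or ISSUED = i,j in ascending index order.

[0] i0  ld  -- no-port MEM/MEM
[1] i1&i2  ld;xor  -- pair
[2] i3&i4  bne;sll  -- pair
[3] i5&i6  or;ld  -- pair
[4] i7  or  -- RAW r0
[5] i8&i9  beq;add  -- pair
[6] i10  and  -- RAW r0
[7] i11&i12  st;mulh  -- pair
[8] i13  add  -- tail

ISSUED = 8,9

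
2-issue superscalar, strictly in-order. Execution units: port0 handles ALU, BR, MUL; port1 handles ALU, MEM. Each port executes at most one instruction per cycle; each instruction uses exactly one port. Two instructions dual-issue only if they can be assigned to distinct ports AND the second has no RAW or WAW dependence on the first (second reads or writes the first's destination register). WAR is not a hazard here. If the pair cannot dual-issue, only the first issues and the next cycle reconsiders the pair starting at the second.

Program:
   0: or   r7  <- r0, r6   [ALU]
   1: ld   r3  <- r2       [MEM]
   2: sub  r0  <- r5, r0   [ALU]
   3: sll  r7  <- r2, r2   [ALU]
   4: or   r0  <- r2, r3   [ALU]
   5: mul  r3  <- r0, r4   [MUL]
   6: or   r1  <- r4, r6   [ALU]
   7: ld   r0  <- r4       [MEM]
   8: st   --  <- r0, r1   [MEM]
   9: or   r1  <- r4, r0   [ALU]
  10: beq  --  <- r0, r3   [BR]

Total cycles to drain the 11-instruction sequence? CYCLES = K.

[0] i0/i1  or.ALU+ld.MEM  -- dual
[1] i2/i3  sub.ALU+sll.ALU  -- dual
[2] i4  or.ALU  -- RAW r0
[3] i5/i6  mul.MUL+or.ALU  -- dual
[4] i7  ld.MEM  -- no-port MEM/MEM
[5] i8/i9  st.MEM+or.ALU  -- dual
[6] i10  beq.BR  -- tail

CYCLES = 7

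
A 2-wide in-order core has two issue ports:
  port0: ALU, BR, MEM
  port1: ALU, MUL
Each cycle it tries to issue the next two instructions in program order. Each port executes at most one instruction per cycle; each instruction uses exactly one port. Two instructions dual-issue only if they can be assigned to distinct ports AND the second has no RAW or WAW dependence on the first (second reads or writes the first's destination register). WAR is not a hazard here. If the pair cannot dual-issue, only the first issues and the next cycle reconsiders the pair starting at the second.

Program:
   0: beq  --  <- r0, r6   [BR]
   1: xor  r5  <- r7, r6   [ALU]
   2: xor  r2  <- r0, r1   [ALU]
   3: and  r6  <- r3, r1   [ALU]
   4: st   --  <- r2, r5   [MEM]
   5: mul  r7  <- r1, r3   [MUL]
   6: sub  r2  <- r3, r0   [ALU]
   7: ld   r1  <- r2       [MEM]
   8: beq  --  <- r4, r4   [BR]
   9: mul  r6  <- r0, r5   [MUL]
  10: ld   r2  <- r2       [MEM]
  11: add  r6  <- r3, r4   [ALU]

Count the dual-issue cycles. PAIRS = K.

c0: i0+i1 beq.BR+xor.ALU  2-wide
c1: i2+i3 xor.ALU+and.ALU  2-wide
c2: i4+i5 st.MEM+mul.MUL  2-wide
c3: i6 sub.ALU  RAW r2
c4: i7 ld.MEM  no-port MEM/BR
c5: i8+i9 beq.BR+mul.MUL  2-wide
c6: i10+i11 ld.MEM+add.ALU  2-wide

PAIRS = 5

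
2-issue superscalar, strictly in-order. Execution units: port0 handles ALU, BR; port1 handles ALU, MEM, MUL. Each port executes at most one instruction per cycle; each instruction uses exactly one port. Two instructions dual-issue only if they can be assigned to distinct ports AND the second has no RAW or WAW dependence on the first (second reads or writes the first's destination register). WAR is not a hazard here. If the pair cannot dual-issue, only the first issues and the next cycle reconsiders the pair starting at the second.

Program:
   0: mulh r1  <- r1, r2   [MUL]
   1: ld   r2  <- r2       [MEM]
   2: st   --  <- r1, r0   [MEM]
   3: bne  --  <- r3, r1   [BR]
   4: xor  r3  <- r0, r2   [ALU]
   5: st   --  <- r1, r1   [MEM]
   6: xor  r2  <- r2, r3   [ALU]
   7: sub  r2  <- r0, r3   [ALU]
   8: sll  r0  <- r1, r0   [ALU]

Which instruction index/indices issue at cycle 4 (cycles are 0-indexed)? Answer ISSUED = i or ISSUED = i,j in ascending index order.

  cy0 -> i0 (mulh) no-port MUL/MEM
  cy1 -> i1 (ld) no-port MEM/MEM
  cy2 -> i2+i3 (st+bne) pair
  cy3 -> i4+i5 (xor+st) pair
  cy4 -> i6 (xor) WAW r2
  cy5 -> i7+i8 (sub+sll) pair

ISSUED = 6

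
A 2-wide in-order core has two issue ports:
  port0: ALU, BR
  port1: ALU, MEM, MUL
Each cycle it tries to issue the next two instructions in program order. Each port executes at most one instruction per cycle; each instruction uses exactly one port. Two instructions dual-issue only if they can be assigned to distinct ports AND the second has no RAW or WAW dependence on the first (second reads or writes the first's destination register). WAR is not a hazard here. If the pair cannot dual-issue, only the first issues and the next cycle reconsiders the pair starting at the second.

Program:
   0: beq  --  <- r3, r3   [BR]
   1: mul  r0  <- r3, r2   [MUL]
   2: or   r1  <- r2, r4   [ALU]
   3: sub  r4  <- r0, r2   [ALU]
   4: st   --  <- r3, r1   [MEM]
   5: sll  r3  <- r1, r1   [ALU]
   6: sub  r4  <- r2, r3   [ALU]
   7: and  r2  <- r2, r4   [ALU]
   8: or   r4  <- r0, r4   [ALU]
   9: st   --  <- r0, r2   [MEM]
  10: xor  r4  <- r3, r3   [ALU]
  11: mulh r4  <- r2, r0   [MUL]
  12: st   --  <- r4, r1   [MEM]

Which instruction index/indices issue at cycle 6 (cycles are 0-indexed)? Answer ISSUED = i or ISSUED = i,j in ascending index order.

  cy0 -> i0+i1 (beq+mul) pair
  cy1 -> i2+i3 (or+sub) pair
  cy2 -> i4+i5 (st+sll) pair
  cy3 -> i6 (sub) RAW r4
  cy4 -> i7+i8 (and+or) pair
  cy5 -> i9+i10 (st+xor) pair
  cy6 -> i11 (mulh) no-port MUL/MEM
  cy7 -> i12 (st) tail

ISSUED = 11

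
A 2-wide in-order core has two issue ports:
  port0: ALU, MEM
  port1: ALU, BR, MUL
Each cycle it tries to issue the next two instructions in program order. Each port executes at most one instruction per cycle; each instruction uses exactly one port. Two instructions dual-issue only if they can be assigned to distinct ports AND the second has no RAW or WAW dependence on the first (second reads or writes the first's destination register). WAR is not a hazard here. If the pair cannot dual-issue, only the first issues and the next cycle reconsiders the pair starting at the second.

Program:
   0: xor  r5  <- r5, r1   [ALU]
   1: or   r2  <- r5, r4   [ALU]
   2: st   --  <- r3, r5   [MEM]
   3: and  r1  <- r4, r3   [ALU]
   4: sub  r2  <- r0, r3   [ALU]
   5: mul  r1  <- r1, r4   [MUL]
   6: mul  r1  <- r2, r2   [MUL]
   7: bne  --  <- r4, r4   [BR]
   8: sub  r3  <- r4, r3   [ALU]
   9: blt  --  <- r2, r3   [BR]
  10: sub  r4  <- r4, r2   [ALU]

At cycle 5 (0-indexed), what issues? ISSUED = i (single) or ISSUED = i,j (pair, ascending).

ISSUED = 7,8

[0] i0  xor.ALU  -- RAW r5
[1] i1/i2  or.ALU;st.MEM  -- 2-wide
[2] i3/i4  and.ALU;sub.ALU  -- 2-wide
[3] i5  mul.MUL  -- no-port MUL/MUL
[4] i6  mul.MUL  -- no-port MUL/BR
[5] i7/i8  bne.BR;sub.ALU  -- 2-wide
[6] i9/i10  blt.BR;sub.ALU  -- 2-wide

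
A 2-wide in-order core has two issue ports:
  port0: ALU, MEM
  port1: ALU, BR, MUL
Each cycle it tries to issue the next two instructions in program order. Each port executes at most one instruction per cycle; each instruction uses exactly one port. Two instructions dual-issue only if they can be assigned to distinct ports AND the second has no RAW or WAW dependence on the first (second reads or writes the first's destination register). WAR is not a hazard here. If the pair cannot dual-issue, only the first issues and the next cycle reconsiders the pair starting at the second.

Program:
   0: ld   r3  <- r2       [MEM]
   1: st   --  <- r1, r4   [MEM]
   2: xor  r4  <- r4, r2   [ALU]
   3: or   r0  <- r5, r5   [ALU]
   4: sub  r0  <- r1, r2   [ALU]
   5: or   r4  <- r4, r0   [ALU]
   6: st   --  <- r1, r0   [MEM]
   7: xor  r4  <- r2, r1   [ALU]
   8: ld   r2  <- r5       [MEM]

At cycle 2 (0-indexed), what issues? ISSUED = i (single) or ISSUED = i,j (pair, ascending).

ISSUED = 3

#0 head=0: ld.MEM i0 no-port MEM/MEM
#1 head=1: st.MEM+xor.ALU i1&i2 2-wide
#2 head=3: or.ALU i3 WAW r0
#3 head=4: sub.ALU i4 RAW r0
#4 head=5: or.ALU+st.MEM i5&i6 2-wide
#5 head=7: xor.ALU+ld.MEM i7&i8 2-wide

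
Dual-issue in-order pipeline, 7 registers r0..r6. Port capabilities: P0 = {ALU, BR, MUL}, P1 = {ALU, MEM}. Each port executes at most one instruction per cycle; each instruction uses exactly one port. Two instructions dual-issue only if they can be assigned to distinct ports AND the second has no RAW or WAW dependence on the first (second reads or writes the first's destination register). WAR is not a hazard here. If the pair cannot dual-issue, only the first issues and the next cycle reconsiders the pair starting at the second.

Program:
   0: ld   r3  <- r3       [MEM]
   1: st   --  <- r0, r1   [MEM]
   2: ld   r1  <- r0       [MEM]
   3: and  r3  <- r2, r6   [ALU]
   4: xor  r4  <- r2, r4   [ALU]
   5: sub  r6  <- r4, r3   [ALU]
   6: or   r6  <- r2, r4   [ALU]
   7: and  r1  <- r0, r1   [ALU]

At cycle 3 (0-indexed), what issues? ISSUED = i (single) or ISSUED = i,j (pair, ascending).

ISSUED = 4

[0] i0  ld  -- no-port MEM/MEM
[1] i1  st  -- no-port MEM/MEM
[2] i2+i3  ld and  -- pair
[3] i4  xor  -- RAW r4
[4] i5  sub  -- WAW r6
[5] i6+i7  or and  -- pair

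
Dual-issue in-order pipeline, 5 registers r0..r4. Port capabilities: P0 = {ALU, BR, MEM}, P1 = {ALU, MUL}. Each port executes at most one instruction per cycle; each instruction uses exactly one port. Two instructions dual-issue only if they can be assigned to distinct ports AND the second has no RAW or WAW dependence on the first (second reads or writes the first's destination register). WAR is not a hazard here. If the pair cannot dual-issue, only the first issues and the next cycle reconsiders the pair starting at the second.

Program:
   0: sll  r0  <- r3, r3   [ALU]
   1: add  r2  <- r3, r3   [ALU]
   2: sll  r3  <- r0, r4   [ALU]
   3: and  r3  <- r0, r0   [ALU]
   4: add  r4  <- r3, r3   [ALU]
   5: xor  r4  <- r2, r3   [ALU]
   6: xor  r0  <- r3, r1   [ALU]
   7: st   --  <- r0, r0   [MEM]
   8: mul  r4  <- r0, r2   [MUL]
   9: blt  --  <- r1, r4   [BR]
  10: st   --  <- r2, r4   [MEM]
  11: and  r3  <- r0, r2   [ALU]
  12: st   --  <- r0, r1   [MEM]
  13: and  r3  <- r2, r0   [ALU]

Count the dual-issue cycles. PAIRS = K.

t=0 i0,i1:sll.ALU;add.ALU ; pair
t=1 i2:sll.ALU ; WAW r3
t=2 i3:and.ALU ; RAW r3
t=3 i4:add.ALU ; WAW r4
t=4 i5,i6:xor.ALU;xor.ALU ; pair
t=5 i7,i8:st.MEM;mul.MUL ; pair
t=6 i9:blt.BR ; no-port BR/MEM
t=7 i10,i11:st.MEM;and.ALU ; pair
t=8 i12,i13:st.MEM;and.ALU ; pair

PAIRS = 5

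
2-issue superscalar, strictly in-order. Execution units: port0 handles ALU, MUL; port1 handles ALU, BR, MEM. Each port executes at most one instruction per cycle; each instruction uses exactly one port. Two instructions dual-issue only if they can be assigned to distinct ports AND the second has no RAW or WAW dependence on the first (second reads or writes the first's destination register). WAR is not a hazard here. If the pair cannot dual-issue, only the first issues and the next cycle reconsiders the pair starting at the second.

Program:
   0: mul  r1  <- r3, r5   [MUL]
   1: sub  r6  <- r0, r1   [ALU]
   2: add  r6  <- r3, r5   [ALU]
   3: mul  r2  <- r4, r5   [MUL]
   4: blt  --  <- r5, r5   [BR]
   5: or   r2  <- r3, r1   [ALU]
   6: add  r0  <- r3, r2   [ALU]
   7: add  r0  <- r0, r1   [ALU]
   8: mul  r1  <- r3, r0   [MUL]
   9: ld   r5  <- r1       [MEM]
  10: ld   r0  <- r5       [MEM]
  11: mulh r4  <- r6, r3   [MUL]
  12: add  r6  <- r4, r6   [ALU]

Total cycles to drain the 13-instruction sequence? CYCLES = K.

t=0 i0:mul ; RAW r1
t=1 i1:sub ; WAW r6
t=2 i2,i3:add+mul ; 2-wide
t=3 i4,i5:blt+or ; 2-wide
t=4 i6:add ; RAW+WAW r0
t=5 i7:add ; RAW r0
t=6 i8:mul ; RAW r1
t=7 i9:ld ; no-port MEM/MEM
t=8 i10,i11:ld+mulh ; 2-wide
t=9 i12:add ; tail

CYCLES = 10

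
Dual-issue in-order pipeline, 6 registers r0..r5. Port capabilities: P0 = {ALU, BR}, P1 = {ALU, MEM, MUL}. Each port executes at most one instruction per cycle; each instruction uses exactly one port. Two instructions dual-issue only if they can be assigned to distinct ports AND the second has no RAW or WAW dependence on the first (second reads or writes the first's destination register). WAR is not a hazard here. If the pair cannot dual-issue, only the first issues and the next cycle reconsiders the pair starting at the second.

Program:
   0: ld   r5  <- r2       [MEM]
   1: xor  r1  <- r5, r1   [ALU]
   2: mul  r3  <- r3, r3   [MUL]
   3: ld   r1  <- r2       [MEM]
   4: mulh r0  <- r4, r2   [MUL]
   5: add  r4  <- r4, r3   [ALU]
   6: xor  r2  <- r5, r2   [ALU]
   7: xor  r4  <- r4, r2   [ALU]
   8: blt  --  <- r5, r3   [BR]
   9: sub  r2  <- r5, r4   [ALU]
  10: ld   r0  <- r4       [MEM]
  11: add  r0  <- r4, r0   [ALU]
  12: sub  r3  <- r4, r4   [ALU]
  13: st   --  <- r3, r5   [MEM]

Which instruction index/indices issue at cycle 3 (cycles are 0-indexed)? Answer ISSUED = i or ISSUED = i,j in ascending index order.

ISSUED = 4,5

  cy0 -> i0 (ld) RAW r5
  cy1 -> i1,i2 (xor mul) pair
  cy2 -> i3 (ld) no-port MEM/MUL
  cy3 -> i4,i5 (mulh add) pair
  cy4 -> i6 (xor) RAW r2
  cy5 -> i7,i8 (xor blt) pair
  cy6 -> i9,i10 (sub ld) pair
  cy7 -> i11,i12 (add sub) pair
  cy8 -> i13 (st) tail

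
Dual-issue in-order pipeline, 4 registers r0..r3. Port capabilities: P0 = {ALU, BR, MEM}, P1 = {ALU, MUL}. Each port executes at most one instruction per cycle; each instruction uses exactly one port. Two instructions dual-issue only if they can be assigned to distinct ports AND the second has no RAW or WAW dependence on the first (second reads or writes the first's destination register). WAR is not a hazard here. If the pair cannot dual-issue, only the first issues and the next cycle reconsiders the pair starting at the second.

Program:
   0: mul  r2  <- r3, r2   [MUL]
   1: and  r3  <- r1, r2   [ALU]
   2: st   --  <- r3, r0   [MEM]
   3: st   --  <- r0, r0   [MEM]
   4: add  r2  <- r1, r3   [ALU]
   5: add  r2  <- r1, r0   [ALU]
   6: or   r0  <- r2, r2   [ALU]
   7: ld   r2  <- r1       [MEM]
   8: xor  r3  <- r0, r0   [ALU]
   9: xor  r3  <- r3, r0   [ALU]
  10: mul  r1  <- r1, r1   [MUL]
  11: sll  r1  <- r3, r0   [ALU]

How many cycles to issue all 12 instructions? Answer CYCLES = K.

CYCLES = 9

0. mul @i0  | RAW r2
1. and @i1  | RAW r3
2. st @i2  | no-port MEM/MEM
3. st+add @i3&i4  | dual
4. add @i5  | RAW r2
5. or+ld @i6&i7  | dual
6. xor @i8  | RAW+WAW r3
7. xor+mul @i9&i10  | dual
8. sll @i11  | tail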